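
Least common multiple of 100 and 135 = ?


GCD(100, 135) = 5
LCM = 100*135/5 = 13500/5 = 2700

LCM = 2700


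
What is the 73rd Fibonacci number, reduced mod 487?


F(k) mod 487 for k=1..73:
1, 1, 2, 3, 5, 8, 13, 21, 34, 55, 89, 144, 233, 377, 123, 13, 136, 149, 285, 434, 232, 179, 411, 103, 27, 130, 157, 287, 444, 244, 201, 445, 159, 117, 276, 393, 182, 88, 270, 358, 141, 12, 153, 165, 318, 483, 314, 310, 137, 447, 97, 57, 154, 211, 365, 89, 454, 56, 23, 79, 102, 181, 283, 464, 260, 237, 10, 247, 257, 17, 274, 291, 78
F(73) mod 487 = 78


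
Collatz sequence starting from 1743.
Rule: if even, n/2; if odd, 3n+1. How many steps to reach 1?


1743 → 5230 → 2615 → 7846 → 3923 → 11770 → 5885 → 17656 → 8828 → 4414 → 2207 → 6622 → 3311 → 9934 → 4967 → 14902 → 7451 → 22354 → 11177 → 33532 → 16766 → 8383 → 25150 → 12575 → 37726 → 18863 → 56590 → 28295 → 84886 → 42443 → 127330 → 63665 → 190996 → 95498 → 47749 → 143248 → 71624 → 35812 → 17906 → 8953 → 26860 → 13430 → 6715 → 20146 → 10073 → 30220 → 15110 → 7555 → 22666 → 11333 → 34000 → 17000 → 8500 → 4250 → 2125 → 6376 → 3188 → 1594 → 797 → 2392 → 1196 → 598 → 299 → 898 → 449 → 1348 → 674 → 337 → 1012 → 506 → 253 → 760 → 380 → 190 → 95 → 286 → 143 → 430 → 215 → 646 → 323 → 970 → 485 → 1456 → 728 → 364 → 182 → 91 → 274 → 137 → 412 → 206 → 103 → 310 → 155 → 466 → 233 → 700 → 350 → 175 → 526 → 263 → 790 → 395 → 1186 → 593 → 1780 → 890 → 445 → 1336 → 668 → 334 → 167 → 502 → 251 → 754 → 377 → 1132 → 566 → 283 → 850 → 425 → 1276 → 638 → 319 → 958 → 479 → 1438 → 719 → 2158 → 1079 → 3238 → 1619 → 4858 → 2429 → 7288 → 3644 → 1822 → 911 → 2734 → 1367 → 4102 → 2051 → 6154 → 3077 → 9232 → 4616 → 2308 → 1154 → 577 → 1732 → 866 → 433 → 1300 → 650 → 325 → 976 → 488 → 244 → 122 → 61 → 184 → 92 → 46 → 23 → 70 → 35 → 106 → 53 → 160 → 80 → 40 → 20 → 10 → 5 → 16 → 8 → 4 → 2 → 1
Total steps = 179

179 steps


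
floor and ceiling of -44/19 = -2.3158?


-44/19 = -2.3158
floor = -3
ceil = -2

floor = -3, ceil = -2


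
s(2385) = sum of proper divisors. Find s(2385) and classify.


Proper divisors: 1, 3, 5, 9, 15, 45, 53, 159, 265, 477, 795
Sum = 1 + 3 + 5 + 9 + 15 + 45 + 53 + 159 + 265 + 477 + 795 = 1827
1827 < 2385 → deficient

s(2385) = 1827 (deficient)


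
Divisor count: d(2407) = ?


2407 = 29^1 × 83^1
d(2407) = (1+1) × (1+1) = 4

4 divisors


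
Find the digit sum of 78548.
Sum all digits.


7 + 8 + 5 + 4 + 8 = 32


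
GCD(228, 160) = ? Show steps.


228 = 1 * 160 + 68
160 = 2 * 68 + 24
68 = 2 * 24 + 20
24 = 1 * 20 + 4
20 = 5 * 4 + 0
GCD = 4


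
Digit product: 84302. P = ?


8 × 4 × 3 × 0 × 2 = 0


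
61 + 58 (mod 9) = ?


61 + 58 = 119
119 mod 9 = 2


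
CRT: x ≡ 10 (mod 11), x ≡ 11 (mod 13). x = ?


M = 11*13 = 143
M1 = M/11 = 13, M2 = M/13 = 11
M1^(-1) mod 11 = 6, M2^(-1) mod 13 = 6
x = 10*13*6 + 11*11*6 = 1506
1506 mod 143 = 76
Check: 76 mod 11 = 10 ✓, 76 mod 13 = 11 ✓

x ≡ 76 (mod 143)


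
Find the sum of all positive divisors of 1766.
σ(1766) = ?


Divisors of 1766: 1, 2, 883, 1766
Sum = 1 + 2 + 883 + 1766 = 2652

σ(1766) = 2652


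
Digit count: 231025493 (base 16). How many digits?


231025493 in base 16 = DC52B55
Number of digits = 7

7 digits (base 16)


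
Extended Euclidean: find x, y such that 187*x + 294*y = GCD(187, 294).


Tabular extended Euclidean (each row: r = 187*s + 294*t):
r=187, s=1, t=0
r=294, s=0, t=1
q=0: r=187, s=1, t=0   [187*(1) + 294*(0) = 187]
q=1: r=107, s=-1, t=1   [187*(-1) + 294*(1) = 107]
q=1: r=80, s=2, t=-1   [187*(2) + 294*(-1) = 80]
q=1: r=27, s=-3, t=2   [187*(-3) + 294*(2) = 27]
q=2: r=26, s=8, t=-5   [187*(8) + 294*(-5) = 26]
q=1: r=1, s=-11, t=7   [187*(-11) + 294*(7) = 1]
q=26: r=0, s=294, t=-187   [187*(294) + 294*(-187) = 0]
GCD = 1; from the row with r=1: x=-11, y=7
Check: 187*(-11) + 294*(7) = -2057 + 2058 = 1

GCD = 1, x = -11, y = 7


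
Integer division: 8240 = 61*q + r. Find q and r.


8240 = 61 * 135 + 5
Check: 8235 + 5 = 8240

q = 135, r = 5


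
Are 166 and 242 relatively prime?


Euclidean algorithm:
242 = 1 * 166 + 76
166 = 2 * 76 + 14
76 = 5 * 14 + 6
14 = 2 * 6 + 2
6 = 3 * 2 + 0
GCD(166, 242) = 2

No, not coprime (GCD = 2)


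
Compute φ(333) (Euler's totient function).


333 = 3^2 × 37
Prime factors: 3, 37
φ(333) = 333 × (1-1/3) × (1-1/37)
= 333 × 2/3 × 36/37 = 216

φ(333) = 216


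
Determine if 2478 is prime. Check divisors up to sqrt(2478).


2478 / 2 = 1239 (exact division)
2478 is NOT prime.

No, 2478 is not prime


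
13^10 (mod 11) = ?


13^1 mod 11 = 2
13^2 mod 11 = 4
13^3 mod 11 = 8
13^4 mod 11 = 5
13^5 mod 11 = 10
13^6 mod 11 = 9
13^7 mod 11 = 7
13^8 mod 11 = 3
13^9 mod 11 = 6
13^10 mod 11 = 1


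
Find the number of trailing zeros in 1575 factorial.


floor(1575/5) = 315
floor(1575/25) = 63
floor(1575/125) = 12
floor(1575/625) = 2
Total = 392

392 trailing zeros


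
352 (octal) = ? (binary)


352 (base 8) = 234 (decimal)
234 (decimal) = 11101010 (base 2)


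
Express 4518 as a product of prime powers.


4518 / 2 = 2259
2259 / 3 = 753
753 / 3 = 251
251 / 251 = 1
4518 = 2 × 3^2 × 251


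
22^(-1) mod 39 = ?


Use the extended Euclidean algorithm on (39, 22); each row r = 39*s + 22*t:
r=39, s=1, t=0
r=22, s=0, t=1
q=1: r=17, s=1, t=-1   [39*(1) + 22*(-1) = 17]
q=1: r=5, s=-1, t=2   [39*(-1) + 22*(2) = 5]
q=3: r=2, s=4, t=-7   [39*(4) + 22*(-7) = 2]
q=2: r=1, s=-9, t=16   [39*(-9) + 22*(16) = 1]
q=2: r=0, s=22, t=-39   [39*(22) + 22*(-39) = 0]
GCD = 1 with t = 16, so 22*(16) ≡ 1 (mod 39)
Inverse = 16 mod 39 = 16
Check: 22 * 16 = 352 ≡ 1 (mod 39)

22^(-1) ≡ 16 (mod 39)


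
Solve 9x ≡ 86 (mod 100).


GCD(9, 100) = 1, unique solution
a^(-1) mod 100 = 89
x = 89 * 86 mod 100 = 54

x ≡ 54 (mod 100)


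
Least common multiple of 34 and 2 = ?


GCD(34, 2) = 2
LCM = 34*2/2 = 68/2 = 34

LCM = 34


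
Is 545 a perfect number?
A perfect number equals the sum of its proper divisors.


Proper divisors of 545: 1, 5, 109
Sum = 1 + 5 + 109 = 115

No, 545 is not perfect (115 ≠ 545)


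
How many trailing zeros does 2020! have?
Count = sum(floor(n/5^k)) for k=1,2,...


floor(2020/5) = 404
floor(2020/25) = 80
floor(2020/125) = 16
floor(2020/625) = 3
Total = 503

503 trailing zeros


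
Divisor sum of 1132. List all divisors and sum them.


Divisors of 1132: 1, 2, 4, 283, 566, 1132
Sum = 1 + 2 + 4 + 283 + 566 + 1132 = 1988

σ(1132) = 1988


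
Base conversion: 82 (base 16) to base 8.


82 (base 16) = 130 (decimal)
130 (decimal) = 202 (base 8)


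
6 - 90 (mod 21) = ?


6 - 90 = -84
-84 mod 21 = 0


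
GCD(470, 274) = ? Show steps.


470 = 1 * 274 + 196
274 = 1 * 196 + 78
196 = 2 * 78 + 40
78 = 1 * 40 + 38
40 = 1 * 38 + 2
38 = 19 * 2 + 0
GCD = 2


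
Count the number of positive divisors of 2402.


2402 = 2^1 × 1201^1
d(2402) = (1+1) × (1+1) = 4

4 divisors


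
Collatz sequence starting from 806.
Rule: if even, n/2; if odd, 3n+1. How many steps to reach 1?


806 → 403 → 1210 → 605 → 1816 → 908 → 454 → 227 → 682 → 341 → 1024 → 512 → 256 → 128 → 64 → 32 → 16 → 8 → 4 → 2 → 1
Total steps = 20

20 steps


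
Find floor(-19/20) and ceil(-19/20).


-19/20 = -0.9500
floor = -1
ceil = 0

floor = -1, ceil = 0


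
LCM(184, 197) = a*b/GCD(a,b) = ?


GCD(184, 197) = 1
LCM = 184*197/1 = 36248/1 = 36248

LCM = 36248


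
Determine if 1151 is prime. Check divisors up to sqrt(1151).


Check divisors up to sqrt(1151) = 33.9264
No divisors found.
1151 is prime.

Yes, 1151 is prime


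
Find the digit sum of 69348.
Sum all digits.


6 + 9 + 3 + 4 + 8 = 30


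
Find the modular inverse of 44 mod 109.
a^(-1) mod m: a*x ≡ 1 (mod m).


Use the extended Euclidean algorithm on (109, 44); each row r = 109*s + 44*t:
r=109, s=1, t=0
r=44, s=0, t=1
q=2: r=21, s=1, t=-2   [109*(1) + 44*(-2) = 21]
q=2: r=2, s=-2, t=5   [109*(-2) + 44*(5) = 2]
q=10: r=1, s=21, t=-52   [109*(21) + 44*(-52) = 1]
q=2: r=0, s=-44, t=109   [109*(-44) + 44*(109) = 0]
GCD = 1 with t = -52, so 44*(-52) ≡ 1 (mod 109)
Inverse = -52 mod 109 = 57
Check: 44 * 57 = 2508 ≡ 1 (mod 109)

44^(-1) ≡ 57 (mod 109)


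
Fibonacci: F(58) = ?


Sequence: 1, 1, 2, 3, 5, 8, 13, 21, 34, 55, 89, 144, 233, 377, 610, 987, 1597, 2584, 4181, 6765, 10946, 17711, 28657, 46368, 75025, 121393, 196418, 317811, 514229, 832040, 1346269, 2178309, 3524578, 5702887, 9227465, 14930352, 24157817, 39088169, 63245986, 102334155, 165580141, 267914296, 433494437, 701408733, 1134903170, 1836311903, 2971215073, 4807526976, 7778742049, 12586269025, 20365011074, 32951280099, 53316291173, 86267571272, 139583862445, 225851433717, 365435296162, 591286729879
F(58) = 591286729879


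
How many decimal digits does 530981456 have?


530981456 has 9 digits in base 10
floor(log10(530981456)) + 1 = floor(8.7251) + 1 = 9

9 digits (base 10)


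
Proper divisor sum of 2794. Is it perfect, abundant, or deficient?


Proper divisors: 1, 2, 11, 22, 127, 254, 1397
Sum = 1 + 2 + 11 + 22 + 127 + 254 + 1397 = 1814
1814 < 2794 → deficient

s(2794) = 1814 (deficient)


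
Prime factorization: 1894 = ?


1894 / 2 = 947
947 / 947 = 1
1894 = 2 × 947


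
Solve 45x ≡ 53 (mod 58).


GCD(45, 58) = 1, unique solution
a^(-1) mod 58 = 49
x = 49 * 53 mod 58 = 45

x ≡ 45 (mod 58)


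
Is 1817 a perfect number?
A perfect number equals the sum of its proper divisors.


Proper divisors of 1817: 1, 23, 79
Sum = 1 + 23 + 79 = 103

No, 1817 is not perfect (103 ≠ 1817)


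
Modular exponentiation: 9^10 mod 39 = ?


9^1 mod 39 = 9
9^2 mod 39 = 3
9^3 mod 39 = 27
9^4 mod 39 = 9
9^5 mod 39 = 3
9^6 mod 39 = 27
9^7 mod 39 = 9
9^8 mod 39 = 3
9^9 mod 39 = 27
9^10 mod 39 = 9


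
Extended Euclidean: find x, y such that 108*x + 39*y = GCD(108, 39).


Tabular extended Euclidean (each row: r = 108*s + 39*t):
r=108, s=1, t=0
r=39, s=0, t=1
q=2: r=30, s=1, t=-2   [108*(1) + 39*(-2) = 30]
q=1: r=9, s=-1, t=3   [108*(-1) + 39*(3) = 9]
q=3: r=3, s=4, t=-11   [108*(4) + 39*(-11) = 3]
q=3: r=0, s=-13, t=36   [108*(-13) + 39*(36) = 0]
GCD = 3; from the row with r=3: x=4, y=-11
Check: 108*(4) + 39*(-11) = 432 - 429 = 3

GCD = 3, x = 4, y = -11


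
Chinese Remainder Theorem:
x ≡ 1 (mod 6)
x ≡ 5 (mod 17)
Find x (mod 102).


M = 6*17 = 102
M1 = M/6 = 17, M2 = M/17 = 6
M1^(-1) mod 6 = 5, M2^(-1) mod 17 = 3
x = 1*17*5 + 5*6*3 = 175
175 mod 102 = 73
Check: 73 mod 6 = 1 ✓, 73 mod 17 = 5 ✓

x ≡ 73 (mod 102)


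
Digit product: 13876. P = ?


1 × 3 × 8 × 7 × 6 = 1008


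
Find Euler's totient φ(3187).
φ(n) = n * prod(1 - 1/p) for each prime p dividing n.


3187 = 3187
Prime factors: 3187
φ(3187) = 3187 × (1-1/3187)
= 3187 × 3186/3187 = 3186

φ(3187) = 3186


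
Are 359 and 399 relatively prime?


Euclidean algorithm:
399 = 1 * 359 + 40
359 = 8 * 40 + 39
40 = 1 * 39 + 1
39 = 39 * 1 + 0
GCD(359, 399) = 1

Yes, coprime (GCD = 1)


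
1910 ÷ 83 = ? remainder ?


1910 = 83 * 23 + 1
Check: 1909 + 1 = 1910

q = 23, r = 1


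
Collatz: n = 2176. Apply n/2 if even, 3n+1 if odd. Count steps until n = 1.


2176 → 1088 → 544 → 272 → 136 → 68 → 34 → 17 → 52 → 26 → 13 → 40 → 20 → 10 → 5 → 16 → 8 → 4 → 2 → 1
Total steps = 19

19 steps


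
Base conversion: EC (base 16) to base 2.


EC (base 16) = 236 (decimal)
236 (decimal) = 11101100 (base 2)


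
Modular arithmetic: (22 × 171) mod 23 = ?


22 × 171 = 3762
3762 mod 23 = 13


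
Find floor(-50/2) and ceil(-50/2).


-50/2 = -25.0000
floor = -25
ceil = -25

floor = -25, ceil = -25


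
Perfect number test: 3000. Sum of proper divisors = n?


Proper divisors of 3000: 1, 2, 3, 4, 5, 6, 8, 10, 12, 15, 20, 24, 25, 30, 40, 50, 60, 75, 100, 120, 125, 150, 200, 250, 300, 375, 500, 600, 750, 1000, 1500
Sum = 1 + 2 + 3 + 4 + 5 + 6 + 8 + 10 + 12 + 15 + 20 + 24 + 25 + 30 + 40 + 50 + 60 + 75 + 100 + 120 + 125 + 150 + 200 + 250 + 300 + 375 + 500 + 600 + 750 + 1000 + 1500 = 6360

No, 3000 is not perfect (6360 ≠ 3000)


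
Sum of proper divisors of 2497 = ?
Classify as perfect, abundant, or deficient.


Proper divisors: 1, 11, 227
Sum = 1 + 11 + 227 = 239
239 < 2497 → deficient

s(2497) = 239 (deficient)


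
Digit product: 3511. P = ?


3 × 5 × 1 × 1 = 15


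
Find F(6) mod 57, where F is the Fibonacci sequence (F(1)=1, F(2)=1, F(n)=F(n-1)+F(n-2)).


F(k) mod 57 for k=1..6:
1, 1, 2, 3, 5, 8
F(6) mod 57 = 8


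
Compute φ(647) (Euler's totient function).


647 = 647
Prime factors: 647
φ(647) = 647 × (1-1/647)
= 647 × 646/647 = 646

φ(647) = 646


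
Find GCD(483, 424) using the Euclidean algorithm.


483 = 1 * 424 + 59
424 = 7 * 59 + 11
59 = 5 * 11 + 4
11 = 2 * 4 + 3
4 = 1 * 3 + 1
3 = 3 * 1 + 0
GCD = 1


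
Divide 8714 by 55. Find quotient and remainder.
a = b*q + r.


8714 = 55 * 158 + 24
Check: 8690 + 24 = 8714

q = 158, r = 24


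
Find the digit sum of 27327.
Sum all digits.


2 + 7 + 3 + 2 + 7 = 21


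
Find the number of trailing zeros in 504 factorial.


floor(504/5) = 100
floor(504/25) = 20
floor(504/125) = 4
Total = 124

124 trailing zeros


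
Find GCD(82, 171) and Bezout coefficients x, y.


Tabular extended Euclidean (each row: r = 82*s + 171*t):
r=82, s=1, t=0
r=171, s=0, t=1
q=0: r=82, s=1, t=0   [82*(1) + 171*(0) = 82]
q=2: r=7, s=-2, t=1   [82*(-2) + 171*(1) = 7]
q=11: r=5, s=23, t=-11   [82*(23) + 171*(-11) = 5]
q=1: r=2, s=-25, t=12   [82*(-25) + 171*(12) = 2]
q=2: r=1, s=73, t=-35   [82*(73) + 171*(-35) = 1]
q=2: r=0, s=-171, t=82   [82*(-171) + 171*(82) = 0]
GCD = 1; from the row with r=1: x=73, y=-35
Check: 82*(73) + 171*(-35) = 5986 - 5985 = 1

GCD = 1, x = 73, y = -35


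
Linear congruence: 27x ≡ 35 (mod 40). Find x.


GCD(27, 40) = 1, unique solution
a^(-1) mod 40 = 3
x = 3 * 35 mod 40 = 25

x ≡ 25 (mod 40)


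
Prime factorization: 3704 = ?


3704 / 2 = 1852
1852 / 2 = 926
926 / 2 = 463
463 / 463 = 1
3704 = 2^3 × 463


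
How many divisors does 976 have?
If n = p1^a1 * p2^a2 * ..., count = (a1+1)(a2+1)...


976 = 2^4 × 61^1
d(976) = (4+1) × (1+1) = 10

10 divisors


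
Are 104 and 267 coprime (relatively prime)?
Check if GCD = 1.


Euclidean algorithm:
267 = 2 * 104 + 59
104 = 1 * 59 + 45
59 = 1 * 45 + 14
45 = 3 * 14 + 3
14 = 4 * 3 + 2
3 = 1 * 2 + 1
2 = 2 * 1 + 0
GCD(104, 267) = 1

Yes, coprime (GCD = 1)


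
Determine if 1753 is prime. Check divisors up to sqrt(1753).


Check divisors up to sqrt(1753) = 41.8688
No divisors found.
1753 is prime.

Yes, 1753 is prime


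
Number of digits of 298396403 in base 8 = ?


298396403 in base 8 = 2162225363
Number of digits = 10

10 digits (base 8)


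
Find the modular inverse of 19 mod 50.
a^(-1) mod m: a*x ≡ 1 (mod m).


Use the extended Euclidean algorithm on (50, 19); each row r = 50*s + 19*t:
r=50, s=1, t=0
r=19, s=0, t=1
q=2: r=12, s=1, t=-2   [50*(1) + 19*(-2) = 12]
q=1: r=7, s=-1, t=3   [50*(-1) + 19*(3) = 7]
q=1: r=5, s=2, t=-5   [50*(2) + 19*(-5) = 5]
q=1: r=2, s=-3, t=8   [50*(-3) + 19*(8) = 2]
q=2: r=1, s=8, t=-21   [50*(8) + 19*(-21) = 1]
q=2: r=0, s=-19, t=50   [50*(-19) + 19*(50) = 0]
GCD = 1 with t = -21, so 19*(-21) ≡ 1 (mod 50)
Inverse = -21 mod 50 = 29
Check: 19 * 29 = 551 ≡ 1 (mod 50)

19^(-1) ≡ 29 (mod 50)


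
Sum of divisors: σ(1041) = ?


Divisors of 1041: 1, 3, 347, 1041
Sum = 1 + 3 + 347 + 1041 = 1392

σ(1041) = 1392


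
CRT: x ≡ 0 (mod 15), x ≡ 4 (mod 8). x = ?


M = 15*8 = 120
M1 = M/15 = 8, M2 = M/8 = 15
M1^(-1) mod 15 = 2, M2^(-1) mod 8 = 7
x = 0*8*2 + 4*15*7 = 420
420 mod 120 = 60
Check: 60 mod 15 = 0 ✓, 60 mod 8 = 4 ✓

x ≡ 60 (mod 120)


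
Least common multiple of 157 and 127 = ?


GCD(157, 127) = 1
LCM = 157*127/1 = 19939/1 = 19939

LCM = 19939


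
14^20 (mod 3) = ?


14^1 mod 3 = 2
14^2 mod 3 = 1
14^3 mod 3 = 2
14^4 mod 3 = 1
14^5 mod 3 = 2
14^6 mod 3 = 1
14^7 mod 3 = 2
14^8 mod 3 = 1
14^9 mod 3 = 2
14^10 mod 3 = 1
14^11 mod 3 = 2
14^12 mod 3 = 1
14^13 mod 3 = 2
14^14 mod 3 = 1
14^15 mod 3 = 2
14^16 mod 3 = 1
14^17 mod 3 = 2
14^18 mod 3 = 1
14^19 mod 3 = 2
14^20 mod 3 = 1


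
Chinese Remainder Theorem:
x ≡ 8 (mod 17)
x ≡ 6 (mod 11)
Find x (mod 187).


M = 17*11 = 187
M1 = M/17 = 11, M2 = M/11 = 17
M1^(-1) mod 17 = 14, M2^(-1) mod 11 = 2
x = 8*11*14 + 6*17*2 = 1436
1436 mod 187 = 127
Check: 127 mod 17 = 8 ✓, 127 mod 11 = 6 ✓

x ≡ 127 (mod 187)


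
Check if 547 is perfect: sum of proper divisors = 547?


Proper divisors of 547: 1
Sum = 1 = 1

No, 547 is not perfect (1 ≠ 547)


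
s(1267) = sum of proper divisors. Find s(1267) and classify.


Proper divisors: 1, 7, 181
Sum = 1 + 7 + 181 = 189
189 < 1267 → deficient

s(1267) = 189 (deficient)


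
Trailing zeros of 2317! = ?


floor(2317/5) = 463
floor(2317/25) = 92
floor(2317/125) = 18
floor(2317/625) = 3
Total = 576

576 trailing zeros


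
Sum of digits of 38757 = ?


3 + 8 + 7 + 5 + 7 = 30


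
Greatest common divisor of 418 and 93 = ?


418 = 4 * 93 + 46
93 = 2 * 46 + 1
46 = 46 * 1 + 0
GCD = 1


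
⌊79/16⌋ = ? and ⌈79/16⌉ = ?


79/16 = 4.9375
floor = 4
ceil = 5

floor = 4, ceil = 5


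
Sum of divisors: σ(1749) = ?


Divisors of 1749: 1, 3, 11, 33, 53, 159, 583, 1749
Sum = 1 + 3 + 11 + 33 + 53 + 159 + 583 + 1749 = 2592

σ(1749) = 2592


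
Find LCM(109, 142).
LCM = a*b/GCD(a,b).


GCD(109, 142) = 1
LCM = 109*142/1 = 15478/1 = 15478

LCM = 15478


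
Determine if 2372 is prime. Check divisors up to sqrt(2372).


2372 / 2 = 1186 (exact division)
2372 is NOT prime.

No, 2372 is not prime


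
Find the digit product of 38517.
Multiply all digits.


3 × 8 × 5 × 1 × 7 = 840


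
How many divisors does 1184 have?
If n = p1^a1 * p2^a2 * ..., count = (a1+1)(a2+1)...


1184 = 2^5 × 37^1
d(1184) = (5+1) × (1+1) = 12

12 divisors


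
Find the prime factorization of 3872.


3872 / 2 = 1936
1936 / 2 = 968
968 / 2 = 484
484 / 2 = 242
242 / 2 = 121
121 / 11 = 11
11 / 11 = 1
3872 = 2^5 × 11^2


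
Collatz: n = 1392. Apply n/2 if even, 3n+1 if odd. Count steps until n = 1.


1392 → 696 → 348 → 174 → 87 → 262 → 131 → 394 → 197 → 592 → 296 → 148 → 74 → 37 → 112 → 56 → 28 → 14 → 7 → 22 → 11 → 34 → 17 → 52 → 26 → 13 → 40 → 20 → 10 → 5 → 16 → 8 → 4 → 2 → 1
Total steps = 34

34 steps


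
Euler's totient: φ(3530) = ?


3530 = 2 × 5 × 353
Prime factors: 2, 5, 353
φ(3530) = 3530 × (1-1/2) × (1-1/5) × (1-1/353)
= 3530 × 1/2 × 4/5 × 352/353 = 1408

φ(3530) = 1408


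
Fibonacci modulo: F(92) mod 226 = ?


F(k) mod 226 for k=1..92:
1, 1, 2, 3, 5, 8, 13, 21, 34, 55, 89, 144, 7, 151, 158, 83, 15, 98, 113, 211, 98, 83, 181, 38, 219, 31, 24, 55, 79, 134, 213, 121, 108, 3, 111, 114, 225, 113, 112, 225, 111, 110, 221, 105, 100, 205, 79, 58, 137, 195, 106, 75, 181, 30, 211, 15, 0, 15, 15, 30, 45, 75, 120, 195, 89, 58, 147, 205, 126, 105, 5, 110, 115, 225, 114, 113, 1, 114, 115, 3, 118, 121, 13, 134, 147, 55, 202, 31, 7, 38, 45, 83
F(92) mod 226 = 83


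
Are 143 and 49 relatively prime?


Euclidean algorithm:
143 = 2 * 49 + 45
49 = 1 * 45 + 4
45 = 11 * 4 + 1
4 = 4 * 1 + 0
GCD(143, 49) = 1

Yes, coprime (GCD = 1)


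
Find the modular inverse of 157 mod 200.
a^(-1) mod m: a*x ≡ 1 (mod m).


Use the extended Euclidean algorithm on (200, 157); each row r = 200*s + 157*t:
r=200, s=1, t=0
r=157, s=0, t=1
q=1: r=43, s=1, t=-1   [200*(1) + 157*(-1) = 43]
q=3: r=28, s=-3, t=4   [200*(-3) + 157*(4) = 28]
q=1: r=15, s=4, t=-5   [200*(4) + 157*(-5) = 15]
q=1: r=13, s=-7, t=9   [200*(-7) + 157*(9) = 13]
q=1: r=2, s=11, t=-14   [200*(11) + 157*(-14) = 2]
q=6: r=1, s=-73, t=93   [200*(-73) + 157*(93) = 1]
q=2: r=0, s=157, t=-200   [200*(157) + 157*(-200) = 0]
GCD = 1 with t = 93, so 157*(93) ≡ 1 (mod 200)
Inverse = 93 mod 200 = 93
Check: 157 * 93 = 14601 ≡ 1 (mod 200)

157^(-1) ≡ 93 (mod 200)


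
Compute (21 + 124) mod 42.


21 + 124 = 145
145 mod 42 = 19


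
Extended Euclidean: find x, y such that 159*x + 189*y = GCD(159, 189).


Tabular extended Euclidean (each row: r = 159*s + 189*t):
r=159, s=1, t=0
r=189, s=0, t=1
q=0: r=159, s=1, t=0   [159*(1) + 189*(0) = 159]
q=1: r=30, s=-1, t=1   [159*(-1) + 189*(1) = 30]
q=5: r=9, s=6, t=-5   [159*(6) + 189*(-5) = 9]
q=3: r=3, s=-19, t=16   [159*(-19) + 189*(16) = 3]
q=3: r=0, s=63, t=-53   [159*(63) + 189*(-53) = 0]
GCD = 3; from the row with r=3: x=-19, y=16
Check: 159*(-19) + 189*(16) = -3021 + 3024 = 3

GCD = 3, x = -19, y = 16


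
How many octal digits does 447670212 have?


447670212 in base 8 = 3253563704
Number of digits = 10

10 digits (base 8)


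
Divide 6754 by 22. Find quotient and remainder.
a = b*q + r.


6754 = 22 * 307 + 0
Check: 6754 + 0 = 6754

q = 307, r = 0


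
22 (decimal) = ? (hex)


22 (base 10) = 22 (decimal)
22 (decimal) = 16 (base 16)


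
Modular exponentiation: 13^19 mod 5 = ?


13^1 mod 5 = 3
13^2 mod 5 = 4
13^3 mod 5 = 2
13^4 mod 5 = 1
13^5 mod 5 = 3
13^6 mod 5 = 4
13^7 mod 5 = 2
13^8 mod 5 = 1
13^9 mod 5 = 3
13^10 mod 5 = 4
13^11 mod 5 = 2
13^12 mod 5 = 1
13^13 mod 5 = 3
13^14 mod 5 = 4
13^15 mod 5 = 2
13^16 mod 5 = 1
13^17 mod 5 = 3
13^18 mod 5 = 4
13^19 mod 5 = 2


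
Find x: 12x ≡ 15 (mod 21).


GCD(12, 21) = 3 divides 15
Divide: 4x ≡ 5 (mod 7)
x ≡ 3 (mod 7)


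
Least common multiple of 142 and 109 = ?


GCD(142, 109) = 1
LCM = 142*109/1 = 15478/1 = 15478

LCM = 15478


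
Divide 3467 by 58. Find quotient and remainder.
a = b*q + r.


3467 = 58 * 59 + 45
Check: 3422 + 45 = 3467

q = 59, r = 45


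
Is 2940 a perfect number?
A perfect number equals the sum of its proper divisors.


Proper divisors of 2940: 1, 2, 3, 4, 5, 6, 7, 10, 12, 14, 15, 20, 21, 28, 30, 35, 42, 49, 60, 70, 84, 98, 105, 140, 147, 196, 210, 245, 294, 420, 490, 588, 735, 980, 1470
Sum = 1 + 2 + 3 + 4 + 5 + 6 + 7 + 10 + 12 + 14 + 15 + 20 + 21 + 28 + 30 + 35 + 42 + 49 + 60 + 70 + 84 + 98 + 105 + 140 + 147 + 196 + 210 + 245 + 294 + 420 + 490 + 588 + 735 + 980 + 1470 = 6636

No, 2940 is not perfect (6636 ≠ 2940)


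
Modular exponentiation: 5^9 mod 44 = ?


5^1 mod 44 = 5
5^2 mod 44 = 25
5^3 mod 44 = 37
5^4 mod 44 = 9
5^5 mod 44 = 1
5^6 mod 44 = 5
5^7 mod 44 = 25
5^8 mod 44 = 37
5^9 mod 44 = 9


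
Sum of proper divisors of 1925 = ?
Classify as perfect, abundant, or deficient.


Proper divisors: 1, 5, 7, 11, 25, 35, 55, 77, 175, 275, 385
Sum = 1 + 5 + 7 + 11 + 25 + 35 + 55 + 77 + 175 + 275 + 385 = 1051
1051 < 1925 → deficient

s(1925) = 1051 (deficient)


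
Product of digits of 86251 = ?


8 × 6 × 2 × 5 × 1 = 480


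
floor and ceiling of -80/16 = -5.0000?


-80/16 = -5.0000
floor = -5
ceil = -5

floor = -5, ceil = -5


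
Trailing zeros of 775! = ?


floor(775/5) = 155
floor(775/25) = 31
floor(775/125) = 6
floor(775/625) = 1
Total = 193

193 trailing zeros


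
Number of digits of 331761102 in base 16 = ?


331761102 in base 16 = 13C645CE
Number of digits = 8

8 digits (base 16)


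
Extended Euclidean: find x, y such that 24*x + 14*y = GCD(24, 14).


Tabular extended Euclidean (each row: r = 24*s + 14*t):
r=24, s=1, t=0
r=14, s=0, t=1
q=1: r=10, s=1, t=-1   [24*(1) + 14*(-1) = 10]
q=1: r=4, s=-1, t=2   [24*(-1) + 14*(2) = 4]
q=2: r=2, s=3, t=-5   [24*(3) + 14*(-5) = 2]
q=2: r=0, s=-7, t=12   [24*(-7) + 14*(12) = 0]
GCD = 2; from the row with r=2: x=3, y=-5
Check: 24*(3) + 14*(-5) = 72 - 70 = 2

GCD = 2, x = 3, y = -5


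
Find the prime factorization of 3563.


3563 / 7 = 509
509 / 509 = 1
3563 = 7 × 509


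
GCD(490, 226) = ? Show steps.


490 = 2 * 226 + 38
226 = 5 * 38 + 36
38 = 1 * 36 + 2
36 = 18 * 2 + 0
GCD = 2


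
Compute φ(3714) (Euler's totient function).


3714 = 2 × 3 × 619
Prime factors: 2, 3, 619
φ(3714) = 3714 × (1-1/2) × (1-1/3) × (1-1/619)
= 3714 × 1/2 × 2/3 × 618/619 = 1236

φ(3714) = 1236


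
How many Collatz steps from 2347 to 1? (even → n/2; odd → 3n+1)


2347 → 7042 → 3521 → 10564 → 5282 → 2641 → 7924 → 3962 → 1981 → 5944 → 2972 → 1486 → 743 → 2230 → 1115 → 3346 → 1673 → 5020 → 2510 → 1255 → 3766 → 1883 → 5650 → 2825 → 8476 → 4238 → 2119 → 6358 → 3179 → 9538 → 4769 → 14308 → 7154 → 3577 → 10732 → 5366 → 2683 → 8050 → 4025 → 12076 → 6038 → 3019 → 9058 → 4529 → 13588 → 6794 → 3397 → 10192 → 5096 → 2548 → 1274 → 637 → 1912 → 956 → 478 → 239 → 718 → 359 → 1078 → 539 → 1618 → 809 → 2428 → 1214 → 607 → 1822 → 911 → 2734 → 1367 → 4102 → 2051 → 6154 → 3077 → 9232 → 4616 → 2308 → 1154 → 577 → 1732 → 866 → 433 → 1300 → 650 → 325 → 976 → 488 → 244 → 122 → 61 → 184 → 92 → 46 → 23 → 70 → 35 → 106 → 53 → 160 → 80 → 40 → 20 → 10 → 5 → 16 → 8 → 4 → 2 → 1
Total steps = 107

107 steps


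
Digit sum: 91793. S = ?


9 + 1 + 7 + 9 + 3 = 29


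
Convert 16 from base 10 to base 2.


16 (base 10) = 16 (decimal)
16 (decimal) = 10000 (base 2)


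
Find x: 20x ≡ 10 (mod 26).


GCD(20, 26) = 2 divides 10
Divide: 10x ≡ 5 (mod 13)
x ≡ 7 (mod 13)


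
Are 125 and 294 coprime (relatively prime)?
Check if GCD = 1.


Euclidean algorithm:
294 = 2 * 125 + 44
125 = 2 * 44 + 37
44 = 1 * 37 + 7
37 = 5 * 7 + 2
7 = 3 * 2 + 1
2 = 2 * 1 + 0
GCD(125, 294) = 1

Yes, coprime (GCD = 1)


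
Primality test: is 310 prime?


310 / 2 = 155 (exact division)
310 is NOT prime.

No, 310 is not prime


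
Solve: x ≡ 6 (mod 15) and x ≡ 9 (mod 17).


M = 15*17 = 255
M1 = M/15 = 17, M2 = M/17 = 15
M1^(-1) mod 15 = 8, M2^(-1) mod 17 = 8
x = 6*17*8 + 9*15*8 = 1896
1896 mod 255 = 111
Check: 111 mod 15 = 6 ✓, 111 mod 17 = 9 ✓

x ≡ 111 (mod 255)


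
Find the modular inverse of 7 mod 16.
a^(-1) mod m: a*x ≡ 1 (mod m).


Use the extended Euclidean algorithm on (16, 7); each row r = 16*s + 7*t:
r=16, s=1, t=0
r=7, s=0, t=1
q=2: r=2, s=1, t=-2   [16*(1) + 7*(-2) = 2]
q=3: r=1, s=-3, t=7   [16*(-3) + 7*(7) = 1]
q=2: r=0, s=7, t=-16   [16*(7) + 7*(-16) = 0]
GCD = 1 with t = 7, so 7*(7) ≡ 1 (mod 16)
Inverse = 7 mod 16 = 7
Check: 7 * 7 = 49 ≡ 1 (mod 16)

7^(-1) ≡ 7 (mod 16)


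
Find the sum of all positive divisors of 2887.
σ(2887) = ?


Divisors of 2887: 1, 2887
Sum = 1 + 2887 = 2888

σ(2887) = 2888


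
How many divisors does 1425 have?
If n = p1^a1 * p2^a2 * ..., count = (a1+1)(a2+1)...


1425 = 3^1 × 5^2 × 19^1
d(1425) = (1+1) × (2+1) × (1+1) = 12

12 divisors


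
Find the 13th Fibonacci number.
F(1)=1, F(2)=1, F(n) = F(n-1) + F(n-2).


Sequence: 1, 1, 2, 3, 5, 8, 13, 21, 34, 55, 89, 144, 233
F(13) = 233


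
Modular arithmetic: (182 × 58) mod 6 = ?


182 × 58 = 10556
10556 mod 6 = 2


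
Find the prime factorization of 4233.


4233 / 3 = 1411
1411 / 17 = 83
83 / 83 = 1
4233 = 3 × 17 × 83


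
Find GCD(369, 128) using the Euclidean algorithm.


369 = 2 * 128 + 113
128 = 1 * 113 + 15
113 = 7 * 15 + 8
15 = 1 * 8 + 7
8 = 1 * 7 + 1
7 = 7 * 1 + 0
GCD = 1


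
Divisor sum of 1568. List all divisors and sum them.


Divisors of 1568: 1, 2, 4, 7, 8, 14, 16, 28, 32, 49, 56, 98, 112, 196, 224, 392, 784, 1568
Sum = 1 + 2 + 4 + 7 + 8 + 14 + 16 + 28 + 32 + 49 + 56 + 98 + 112 + 196 + 224 + 392 + 784 + 1568 = 3591

σ(1568) = 3591


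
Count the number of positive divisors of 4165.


4165 = 5^1 × 7^2 × 17^1
d(4165) = (1+1) × (2+1) × (1+1) = 12

12 divisors


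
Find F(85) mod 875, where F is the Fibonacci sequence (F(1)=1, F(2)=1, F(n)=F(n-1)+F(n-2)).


F(k) mod 875 for k=1..85:
1, 1, 2, 3, 5, 8, 13, 21, 34, 55, 89, 144, 233, 377, 610, 112, 722, 834, 681, 640, 446, 211, 657, 868, 650, 643, 418, 186, 604, 790, 519, 434, 78, 512, 590, 227, 817, 169, 111, 280, 391, 671, 187, 858, 170, 153, 323, 476, 799, 400, 324, 724, 173, 22, 195, 217, 412, 629, 166, 795, 86, 6, 92, 98, 190, 288, 478, 766, 369, 260, 629, 14, 643, 657, 425, 207, 632, 839, 596, 560, 281, 841, 247, 213, 460
F(85) mod 875 = 460


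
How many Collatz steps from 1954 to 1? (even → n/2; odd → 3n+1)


1954 → 977 → 2932 → 1466 → 733 → 2200 → 1100 → 550 → 275 → 826 → 413 → 1240 → 620 → 310 → 155 → 466 → 233 → 700 → 350 → 175 → 526 → 263 → 790 → 395 → 1186 → 593 → 1780 → 890 → 445 → 1336 → 668 → 334 → 167 → 502 → 251 → 754 → 377 → 1132 → 566 → 283 → 850 → 425 → 1276 → 638 → 319 → 958 → 479 → 1438 → 719 → 2158 → 1079 → 3238 → 1619 → 4858 → 2429 → 7288 → 3644 → 1822 → 911 → 2734 → 1367 → 4102 → 2051 → 6154 → 3077 → 9232 → 4616 → 2308 → 1154 → 577 → 1732 → 866 → 433 → 1300 → 650 → 325 → 976 → 488 → 244 → 122 → 61 → 184 → 92 → 46 → 23 → 70 → 35 → 106 → 53 → 160 → 80 → 40 → 20 → 10 → 5 → 16 → 8 → 4 → 2 → 1
Total steps = 99

99 steps


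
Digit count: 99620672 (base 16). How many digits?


99620672 in base 16 = 5F01740
Number of digits = 7

7 digits (base 16)


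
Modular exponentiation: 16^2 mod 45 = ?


16^1 mod 45 = 16
16^2 mod 45 = 31


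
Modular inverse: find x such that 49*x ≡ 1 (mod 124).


Use the extended Euclidean algorithm on (124, 49); each row r = 124*s + 49*t:
r=124, s=1, t=0
r=49, s=0, t=1
q=2: r=26, s=1, t=-2   [124*(1) + 49*(-2) = 26]
q=1: r=23, s=-1, t=3   [124*(-1) + 49*(3) = 23]
q=1: r=3, s=2, t=-5   [124*(2) + 49*(-5) = 3]
q=7: r=2, s=-15, t=38   [124*(-15) + 49*(38) = 2]
q=1: r=1, s=17, t=-43   [124*(17) + 49*(-43) = 1]
q=2: r=0, s=-49, t=124   [124*(-49) + 49*(124) = 0]
GCD = 1 with t = -43, so 49*(-43) ≡ 1 (mod 124)
Inverse = -43 mod 124 = 81
Check: 49 * 81 = 3969 ≡ 1 (mod 124)

49^(-1) ≡ 81 (mod 124)


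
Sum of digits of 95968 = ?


9 + 5 + 9 + 6 + 8 = 37


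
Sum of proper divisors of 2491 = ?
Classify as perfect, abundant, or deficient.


Proper divisors: 1, 47, 53
Sum = 1 + 47 + 53 = 101
101 < 2491 → deficient

s(2491) = 101 (deficient)


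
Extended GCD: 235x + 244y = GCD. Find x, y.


Tabular extended Euclidean (each row: r = 235*s + 244*t):
r=235, s=1, t=0
r=244, s=0, t=1
q=0: r=235, s=1, t=0   [235*(1) + 244*(0) = 235]
q=1: r=9, s=-1, t=1   [235*(-1) + 244*(1) = 9]
q=26: r=1, s=27, t=-26   [235*(27) + 244*(-26) = 1]
q=9: r=0, s=-244, t=235   [235*(-244) + 244*(235) = 0]
GCD = 1; from the row with r=1: x=27, y=-26
Check: 235*(27) + 244*(-26) = 6345 - 6344 = 1

GCD = 1, x = 27, y = -26


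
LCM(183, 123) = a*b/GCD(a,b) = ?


GCD(183, 123) = 3
LCM = 183*123/3 = 22509/3 = 7503

LCM = 7503


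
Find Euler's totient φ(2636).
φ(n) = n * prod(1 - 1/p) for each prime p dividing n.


2636 = 2^2 × 659
Prime factors: 2, 659
φ(2636) = 2636 × (1-1/2) × (1-1/659)
= 2636 × 1/2 × 658/659 = 1316

φ(2636) = 1316


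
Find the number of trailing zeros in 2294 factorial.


floor(2294/5) = 458
floor(2294/25) = 91
floor(2294/125) = 18
floor(2294/625) = 3
Total = 570

570 trailing zeros


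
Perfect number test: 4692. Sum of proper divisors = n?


Proper divisors of 4692: 1, 2, 3, 4, 6, 12, 17, 23, 34, 46, 51, 68, 69, 92, 102, 138, 204, 276, 391, 782, 1173, 1564, 2346
Sum = 1 + 2 + 3 + 4 + 6 + 12 + 17 + 23 + 34 + 46 + 51 + 68 + 69 + 92 + 102 + 138 + 204 + 276 + 391 + 782 + 1173 + 1564 + 2346 = 7404

No, 4692 is not perfect (7404 ≠ 4692)


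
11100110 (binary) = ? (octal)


11100110 (base 2) = 230 (decimal)
230 (decimal) = 346 (base 8)


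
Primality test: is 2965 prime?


2965 / 5 = 593 (exact division)
2965 is NOT prime.

No, 2965 is not prime


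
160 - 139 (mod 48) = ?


160 - 139 = 21
21 mod 48 = 21


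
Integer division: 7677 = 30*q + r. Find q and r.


7677 = 30 * 255 + 27
Check: 7650 + 27 = 7677

q = 255, r = 27


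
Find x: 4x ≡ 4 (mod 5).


GCD(4, 5) = 1, unique solution
a^(-1) mod 5 = 4
x = 4 * 4 mod 5 = 1

x ≡ 1 (mod 5)


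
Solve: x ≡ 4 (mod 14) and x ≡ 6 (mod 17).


M = 14*17 = 238
M1 = M/14 = 17, M2 = M/17 = 14
M1^(-1) mod 14 = 5, M2^(-1) mod 17 = 11
x = 4*17*5 + 6*14*11 = 1264
1264 mod 238 = 74
Check: 74 mod 14 = 4 ✓, 74 mod 17 = 6 ✓

x ≡ 74 (mod 238)


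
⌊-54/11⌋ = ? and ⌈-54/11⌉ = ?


-54/11 = -4.9091
floor = -5
ceil = -4

floor = -5, ceil = -4


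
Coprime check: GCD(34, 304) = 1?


Euclidean algorithm:
304 = 8 * 34 + 32
34 = 1 * 32 + 2
32 = 16 * 2 + 0
GCD(34, 304) = 2

No, not coprime (GCD = 2)


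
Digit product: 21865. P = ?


2 × 1 × 8 × 6 × 5 = 480


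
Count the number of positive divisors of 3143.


3143 = 7^1 × 449^1
d(3143) = (1+1) × (1+1) = 4

4 divisors


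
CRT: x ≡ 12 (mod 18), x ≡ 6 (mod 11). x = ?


M = 18*11 = 198
M1 = M/18 = 11, M2 = M/11 = 18
M1^(-1) mod 18 = 5, M2^(-1) mod 11 = 8
x = 12*11*5 + 6*18*8 = 1524
1524 mod 198 = 138
Check: 138 mod 18 = 12 ✓, 138 mod 11 = 6 ✓

x ≡ 138 (mod 198)


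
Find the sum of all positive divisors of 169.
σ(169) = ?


Divisors of 169: 1, 13, 169
Sum = 1 + 13 + 169 = 183

σ(169) = 183


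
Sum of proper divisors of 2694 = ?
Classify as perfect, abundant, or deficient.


Proper divisors: 1, 2, 3, 6, 449, 898, 1347
Sum = 1 + 2 + 3 + 6 + 449 + 898 + 1347 = 2706
2706 > 2694 → abundant

s(2694) = 2706 (abundant)


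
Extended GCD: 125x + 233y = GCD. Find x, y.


Tabular extended Euclidean (each row: r = 125*s + 233*t):
r=125, s=1, t=0
r=233, s=0, t=1
q=0: r=125, s=1, t=0   [125*(1) + 233*(0) = 125]
q=1: r=108, s=-1, t=1   [125*(-1) + 233*(1) = 108]
q=1: r=17, s=2, t=-1   [125*(2) + 233*(-1) = 17]
q=6: r=6, s=-13, t=7   [125*(-13) + 233*(7) = 6]
q=2: r=5, s=28, t=-15   [125*(28) + 233*(-15) = 5]
q=1: r=1, s=-41, t=22   [125*(-41) + 233*(22) = 1]
q=5: r=0, s=233, t=-125   [125*(233) + 233*(-125) = 0]
GCD = 1; from the row with r=1: x=-41, y=22
Check: 125*(-41) + 233*(22) = -5125 + 5126 = 1

GCD = 1, x = -41, y = 22


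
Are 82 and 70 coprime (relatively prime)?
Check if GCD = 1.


Euclidean algorithm:
82 = 1 * 70 + 12
70 = 5 * 12 + 10
12 = 1 * 10 + 2
10 = 5 * 2 + 0
GCD(82, 70) = 2

No, not coprime (GCD = 2)


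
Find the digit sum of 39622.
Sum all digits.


3 + 9 + 6 + 2 + 2 = 22


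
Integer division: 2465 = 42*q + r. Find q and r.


2465 = 42 * 58 + 29
Check: 2436 + 29 = 2465

q = 58, r = 29


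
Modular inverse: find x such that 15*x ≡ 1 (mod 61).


Use the extended Euclidean algorithm on (61, 15); each row r = 61*s + 15*t:
r=61, s=1, t=0
r=15, s=0, t=1
q=4: r=1, s=1, t=-4   [61*(1) + 15*(-4) = 1]
q=15: r=0, s=-15, t=61   [61*(-15) + 15*(61) = 0]
GCD = 1 with t = -4, so 15*(-4) ≡ 1 (mod 61)
Inverse = -4 mod 61 = 57
Check: 15 * 57 = 855 ≡ 1 (mod 61)

15^(-1) ≡ 57 (mod 61)


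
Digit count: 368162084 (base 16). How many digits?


368162084 in base 16 = 15F1B524
Number of digits = 8

8 digits (base 16)


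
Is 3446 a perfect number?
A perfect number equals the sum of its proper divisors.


Proper divisors of 3446: 1, 2, 1723
Sum = 1 + 2 + 1723 = 1726

No, 3446 is not perfect (1726 ≠ 3446)


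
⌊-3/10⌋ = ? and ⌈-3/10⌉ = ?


-3/10 = -0.3000
floor = -1
ceil = 0

floor = -1, ceil = 0


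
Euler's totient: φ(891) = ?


891 = 3^4 × 11
Prime factors: 3, 11
φ(891) = 891 × (1-1/3) × (1-1/11)
= 891 × 2/3 × 10/11 = 540

φ(891) = 540


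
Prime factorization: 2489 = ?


2489 / 19 = 131
131 / 131 = 1
2489 = 19 × 131


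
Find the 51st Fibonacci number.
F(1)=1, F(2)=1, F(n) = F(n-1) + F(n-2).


Sequence: 1, 1, 2, 3, 5, 8, 13, 21, 34, 55, 89, 144, 233, 377, 610, 987, 1597, 2584, 4181, 6765, 10946, 17711, 28657, 46368, 75025, 121393, 196418, 317811, 514229, 832040, 1346269, 2178309, 3524578, 5702887, 9227465, 14930352, 24157817, 39088169, 63245986, 102334155, 165580141, 267914296, 433494437, 701408733, 1134903170, 1836311903, 2971215073, 4807526976, 7778742049, 12586269025, 20365011074
F(51) = 20365011074


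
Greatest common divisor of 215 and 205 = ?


215 = 1 * 205 + 10
205 = 20 * 10 + 5
10 = 2 * 5 + 0
GCD = 5


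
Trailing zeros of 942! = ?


floor(942/5) = 188
floor(942/25) = 37
floor(942/125) = 7
floor(942/625) = 1
Total = 233

233 trailing zeros


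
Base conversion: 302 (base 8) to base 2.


302 (base 8) = 194 (decimal)
194 (decimal) = 11000010 (base 2)


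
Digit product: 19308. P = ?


1 × 9 × 3 × 0 × 8 = 0


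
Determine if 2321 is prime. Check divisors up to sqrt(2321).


2321 / 11 = 211 (exact division)
2321 is NOT prime.

No, 2321 is not prime


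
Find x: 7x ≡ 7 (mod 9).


GCD(7, 9) = 1, unique solution
a^(-1) mod 9 = 4
x = 4 * 7 mod 9 = 1

x ≡ 1 (mod 9)


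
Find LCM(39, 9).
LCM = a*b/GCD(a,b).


GCD(39, 9) = 3
LCM = 39*9/3 = 351/3 = 117

LCM = 117


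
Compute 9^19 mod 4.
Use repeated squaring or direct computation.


9^1 mod 4 = 1
9^2 mod 4 = 1
9^3 mod 4 = 1
9^4 mod 4 = 1
9^5 mod 4 = 1
9^6 mod 4 = 1
9^7 mod 4 = 1
9^8 mod 4 = 1
9^9 mod 4 = 1
9^10 mod 4 = 1
9^11 mod 4 = 1
9^12 mod 4 = 1
9^13 mod 4 = 1
9^14 mod 4 = 1
9^15 mod 4 = 1
9^16 mod 4 = 1
9^17 mod 4 = 1
9^18 mod 4 = 1
9^19 mod 4 = 1


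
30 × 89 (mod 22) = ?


30 × 89 = 2670
2670 mod 22 = 8


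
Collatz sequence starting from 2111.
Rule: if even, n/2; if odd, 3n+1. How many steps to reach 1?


2111 → 6334 → 3167 → 9502 → 4751 → 14254 → 7127 → 21382 → 10691 → 32074 → 16037 → 48112 → 24056 → 12028 → 6014 → 3007 → 9022 → 4511 → 13534 → 6767 → 20302 → 10151 → 30454 → 15227 → 45682 → 22841 → 68524 → 34262 → 17131 → 51394 → 25697 → 77092 → 38546 → 19273 → 57820 → 28910 → 14455 → 43366 → 21683 → 65050 → 32525 → 97576 → 48788 → 24394 → 12197 → 36592 → 18296 → 9148 → 4574 → 2287 → 6862 → 3431 → 10294 → 5147 → 15442 → 7721 → 23164 → 11582 → 5791 → 17374 → 8687 → 26062 → 13031 → 39094 → 19547 → 58642 → 29321 → 87964 → 43982 → 21991 → 65974 → 32987 → 98962 → 49481 → 148444 → 74222 → 37111 → 111334 → 55667 → 167002 → 83501 → 250504 → 125252 → 62626 → 31313 → 93940 → 46970 → 23485 → 70456 → 35228 → 17614 → 8807 → 26422 → 13211 → 39634 → 19817 → 59452 → 29726 → 14863 → 44590 → 22295 → 66886 → 33443 → 100330 → 50165 → 150496 → 75248 → 37624 → 18812 → 9406 → 4703 → 14110 → 7055 → 21166 → 10583 → 31750 → 15875 → 47626 → 23813 → 71440 → 35720 → 17860 → 8930 → 4465 → 13396 → 6698 → 3349 → 10048 → 5024 → 2512 → 1256 → 628 → 314 → 157 → 472 → 236 → 118 → 59 → 178 → 89 → 268 → 134 → 67 → 202 → 101 → 304 → 152 → 76 → 38 → 19 → 58 → 29 → 88 → 44 → 22 → 11 → 34 → 17 → 52 → 26 → 13 → 40 → 20 → 10 → 5 → 16 → 8 → 4 → 2 → 1
Total steps = 169

169 steps


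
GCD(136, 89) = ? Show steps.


136 = 1 * 89 + 47
89 = 1 * 47 + 42
47 = 1 * 42 + 5
42 = 8 * 5 + 2
5 = 2 * 2 + 1
2 = 2 * 1 + 0
GCD = 1


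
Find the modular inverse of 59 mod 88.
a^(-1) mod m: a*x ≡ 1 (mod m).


Use the extended Euclidean algorithm on (88, 59); each row r = 88*s + 59*t:
r=88, s=1, t=0
r=59, s=0, t=1
q=1: r=29, s=1, t=-1   [88*(1) + 59*(-1) = 29]
q=2: r=1, s=-2, t=3   [88*(-2) + 59*(3) = 1]
q=29: r=0, s=59, t=-88   [88*(59) + 59*(-88) = 0]
GCD = 1 with t = 3, so 59*(3) ≡ 1 (mod 88)
Inverse = 3 mod 88 = 3
Check: 59 * 3 = 177 ≡ 1 (mod 88)

59^(-1) ≡ 3 (mod 88)
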